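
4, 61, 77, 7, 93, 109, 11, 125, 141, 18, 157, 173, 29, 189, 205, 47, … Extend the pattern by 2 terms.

221, 237

Reading positions in blocks of 3 reveals the pattern ABB — 2 tracks woven together.
Track A: 4, 7, 11, 18, 29, 47 — a Fibonacci-like recurrence a_n = a_{n-1} + a_{n-2}.
Track B: 61, 77, 93, 109, 125, 141, 157, 173, 189, 205 — linear: a_n = 45 + 16·n.
Term 17 comes from track B (its 11th entry): 221.
Term 18 comes from track B (its 12th entry): 237.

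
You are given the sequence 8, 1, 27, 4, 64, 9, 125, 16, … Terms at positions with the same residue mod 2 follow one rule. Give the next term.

Positions 1, 3, 5, … form one subsequence and positions 2, 4, 6, … form another.
Track A = 8, 27, 64, 125: the cubes 2³, 3³, 4³, ….
Track B = 1, 4, 9, 16: the squares 1², 2², 3², ….
Term 9 comes from track A (its 5th entry): 216.

216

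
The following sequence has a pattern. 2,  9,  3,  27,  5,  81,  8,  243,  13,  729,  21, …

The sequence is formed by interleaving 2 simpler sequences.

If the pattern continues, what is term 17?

The terms cycle through 2 interleaved subsequences.
Stream A: 2, 3, 5, 8, 13, 21 (a Fibonacci-like recurrence a_n = a_{n-1} + a_{n-2}).
Stream B: 9, 27, 81, 243, 729 (powers of 3).
Term 17 comes from stream A (its 9th entry): 89.

89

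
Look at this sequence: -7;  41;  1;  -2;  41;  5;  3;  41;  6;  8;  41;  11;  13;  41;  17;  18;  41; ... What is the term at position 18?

28

Read the sequence 3 terms at a time; column i is its own pattern.
Stream A: -7, -2, 3, 8, 13, 18 — linear: a_n = -12 + 5·n.
Stream B: 41, 41, 41, 41, 41, 41 — the constant sequence 41.
Stream C: 1, 5, 6, 11, 17 — each term equals the sum of the previous two.
Position 18 falls in stream C as its term 6, giving 28.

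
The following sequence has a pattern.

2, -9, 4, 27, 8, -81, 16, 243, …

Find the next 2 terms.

32, -729

Split by position mod 2 into 2 tracks.
Track A: 2, 4, 8, 16 — powers of 2.
Track B: -9, 27, -81, 243 — geometric with ratio -3.
Term 9 comes from track A (its 5th entry): 32.
Term 10 comes from track B (its 5th entry): -729.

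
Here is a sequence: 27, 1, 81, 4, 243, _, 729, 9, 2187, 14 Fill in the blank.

5

The terms cycle through 2 interleaved subsequences.
Track A is 27, 81, 243, 729, 2187, which is powers of 3.
Track B is 1, 4, ?, 9, 14, which is a Fibonacci-like recurrence a_n = a_{n-1} + a_{n-2}.
So the missing entry in track B is 5.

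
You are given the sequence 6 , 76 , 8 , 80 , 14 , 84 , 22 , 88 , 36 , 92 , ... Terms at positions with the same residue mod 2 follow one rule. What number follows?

Taking every 2nd term gives 2 separate tracks.
Track A is 6, 8, 14, 22, 36, which is Fibonacci-style (each term is the sum of the two before it).
Track B is 76, 80, 84, 88, 92, which is arithmetic, step +4.
Position 11 → track A, term 6 = 58.

58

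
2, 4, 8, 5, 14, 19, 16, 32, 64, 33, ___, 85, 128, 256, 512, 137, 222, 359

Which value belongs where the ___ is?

52

The slot pattern repeats as AAABBB (period 6), so there are 2 interleaved tracks.
Track A: 2, 4, 8, 16, 32, 64, 128, 256, 512 (powers of 2).
Track B: 5, 14, 19, 33, ?, 85, 137, 222, 359 (Fibonacci-style (each term is the sum of the two before it)).
Track B's pattern makes the blank 52.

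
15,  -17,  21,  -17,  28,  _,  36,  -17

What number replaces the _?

Split by position mod 2 into 2 tracks.
Track A = 15, 21, 28, 36: triangular numbers n(n+1)/2 for n = 5, 6, ….
Track B = -17, -17, ?, -17: always -17.
Track B's pattern makes the blank -17.

-17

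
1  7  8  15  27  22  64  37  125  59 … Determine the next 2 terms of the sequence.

216, 96

Split by position mod 2 into 2 tracks.
Subsequence A: 1, 8, 27, 64, 125 (consecutive cubes n³ from n = 1).
Subsequence B: 7, 15, 22, 37, 59 (Fibonacci-style (each term is the sum of the two before it)).
Term 11 comes from subsequence A (its 6th entry): 216.
Term 12 comes from subsequence B (its 6th entry): 96.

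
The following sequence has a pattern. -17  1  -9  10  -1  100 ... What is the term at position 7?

Split by position mod 2 into 2 tracks.
Track A: -17, -9, -1. Arithmetic, step +8.
Track B: 1, 10, 100. Powers 10^0, 10^1, 10^2, ….
Term 7 comes from track A (its 4th entry): 7.

7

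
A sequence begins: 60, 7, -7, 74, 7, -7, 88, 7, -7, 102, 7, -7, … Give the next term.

116

Positions follow the repeating pattern ABB; grouping by letter gives 2 tracks.
Stream A: 60, 74, 88, 102 (arithmetic, step +14).
Stream B: 7, -7, 7, -7, 7, -7, 7, -7 (oscillating between 7 and -7).
Position 13 falls in stream A as its term 5, giving 116.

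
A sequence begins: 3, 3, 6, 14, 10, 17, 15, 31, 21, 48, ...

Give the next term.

28

Split by position mod 2 into 2 tracks.
Stream A: 3, 6, 10, 15, 21 (the triangular numbers T_2, T_3, …).
Stream B: 3, 14, 17, 31, 48 (Fibonacci-style (each term is the sum of the two before it)).
Term 11 comes from stream A (its 6th entry): 28.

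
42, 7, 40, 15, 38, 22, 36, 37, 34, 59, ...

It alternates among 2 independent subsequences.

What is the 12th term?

96

Odd-indexed and even-indexed terms follow separate rules.
Track A is 42, 40, 38, 36, 34, which is arithmetic with common difference −2.
Track B is 7, 15, 22, 37, 59, which is Fibonacci-style (each term is the sum of the two before it).
Position 12 falls in track B as its term 6, giving 96.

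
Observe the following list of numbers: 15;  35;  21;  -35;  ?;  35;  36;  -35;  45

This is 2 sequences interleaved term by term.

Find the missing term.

28

The terms cycle through 2 interleaved subsequences.
Stream A is 15, 21, ?, 36, 45, which is triangular numbers starting at T_5.
Stream B is 35, -35, 35, -35, which is the oscillation 35·(−1)^(n+1).
So the missing entry in stream A is 28.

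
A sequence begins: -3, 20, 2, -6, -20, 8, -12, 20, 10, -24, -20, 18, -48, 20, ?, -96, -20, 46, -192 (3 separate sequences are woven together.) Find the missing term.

Split by position mod 3 into 3 tracks.
Track A = -3, -6, -12, -24, -48, -96, -192: geometric with ratio 2.
Track B = 20, -20, 20, -20, 20, -20: alternating ±20.
Track C = 2, 8, 10, 18, ?, 46: Fibonacci-style (each term is the sum of the two before it).
So the missing entry in track C is 28.

28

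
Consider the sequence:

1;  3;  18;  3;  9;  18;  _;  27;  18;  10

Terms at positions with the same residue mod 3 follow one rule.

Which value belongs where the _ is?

6

Split by position mod 3: positions 1, 4, 7, … form one track, and each other residue class forms its own.
Stream A is 1, 3, ?, 10, which is triangular numbers starting at T_1.
Stream B is 3, 9, 27, which is multiplying by 3 each time.
Stream C is 18, 18, 18, which is the constant sequence 18.
So the missing entry in stream A is 6.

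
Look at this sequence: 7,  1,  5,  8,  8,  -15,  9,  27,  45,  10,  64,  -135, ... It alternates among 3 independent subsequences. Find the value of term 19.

13

Read the sequence 3 terms at a time; column i is its own pattern.
Track A: 7, 8, 9, 10 (linear: a_n = 6 + n).
Track B: 1, 8, 27, 64 (consecutive cubes n³ from n = 1).
Track C: 5, -15, 45, -135 (geometric with ratio -3).
Term 19 comes from track A (its 7th entry): 13.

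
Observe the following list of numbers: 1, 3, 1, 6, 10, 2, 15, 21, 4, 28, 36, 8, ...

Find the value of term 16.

66

Reading positions in blocks of 3 reveals the pattern AAB — 2 tracks woven together.
Track A: 1, 3, 6, 10, 15, 21, 28, 36 (triangular numbers starting at T_1).
Track B: 1, 2, 4, 8 (powers of 2).
Term 16 comes from track A (its 11th entry): 66.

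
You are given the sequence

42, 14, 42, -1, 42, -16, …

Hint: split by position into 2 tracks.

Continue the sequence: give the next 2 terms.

Positions 1, 3, 5, … form one subsequence and positions 2, 4, 6, … form another.
Track A: 42, 42, 42 — always 42.
Track B: 14, -1, -16 — subtracting 15 each time.
Position 7 falls in track A as its term 4, giving 42.
Position 8 → track B, term 4 = -31.

42, -31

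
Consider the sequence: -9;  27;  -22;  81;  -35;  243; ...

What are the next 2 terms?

Positions 1, 3, 5, … form one subsequence and positions 2, 4, 6, … form another.
Track A is -9, -22, -35, which is arithmetic with common difference −13.
Track B is 27, 81, 243, which is powers of 3.
Position 7 falls in track A as its term 4, giving -48.
The 8th slot belongs to track B; its 4th term is 729.

-48, 729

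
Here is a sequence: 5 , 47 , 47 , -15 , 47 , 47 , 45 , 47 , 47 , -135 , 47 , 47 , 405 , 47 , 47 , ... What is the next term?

Reading positions in blocks of 3 reveals the pattern ABB — 2 tracks woven together.
Stream A: 5, -15, 45, -135, 405 — geometric, ×-3 each step.
Stream B: 47, 47, 47, 47, 47, 47, 47, 47, 47, 47 — the constant sequence 47.
Term 16 comes from stream A (its 6th entry): -1215.

-1215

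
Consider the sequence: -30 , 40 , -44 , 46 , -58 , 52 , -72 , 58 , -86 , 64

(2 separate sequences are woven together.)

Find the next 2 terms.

Positions 1, 3, 5, … form one subsequence and positions 2, 4, 6, … form another.
Stream A: -30, -44, -58, -72, -86. Arithmetic with common difference −14.
Stream B: 40, 46, 52, 58, 64. Arithmetic, step +6.
Term 11 comes from stream A (its 6th entry): -100.
Term 12 comes from stream B (its 6th entry): 70.

-100, 70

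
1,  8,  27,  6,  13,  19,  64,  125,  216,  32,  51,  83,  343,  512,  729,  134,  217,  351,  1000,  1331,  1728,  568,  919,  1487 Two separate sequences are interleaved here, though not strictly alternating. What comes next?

2197

Reading positions in blocks of 6 reveals the pattern AAABBB — 2 tracks woven together.
Track A = 1, 8, 27, 64, 125, 216, 343, 512, 729, 1000, 1331, 1728: consecutive cubes n³ from n = 1.
Track B = 6, 13, 19, 32, 51, 83, 134, 217, 351, 568, 919, 1487: each term equals the sum of the previous two.
Position 25 → track A, term 13 = 2197.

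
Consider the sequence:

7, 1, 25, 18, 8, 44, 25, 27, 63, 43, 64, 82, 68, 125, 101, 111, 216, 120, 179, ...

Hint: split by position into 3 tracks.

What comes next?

Split by position mod 3: positions 1, 4, 7, … form one track, and each other residue class forms its own.
Stream A is 7, 18, 25, 43, 68, 111, 179, which is each term equals the sum of the previous two.
Stream B is 1, 8, 27, 64, 125, 216, which is consecutive cubes n³ from n = 1.
Stream C is 25, 44, 63, 82, 101, 120, which is arithmetic, step +19.
Position 20 → stream B, term 7 = 343.

343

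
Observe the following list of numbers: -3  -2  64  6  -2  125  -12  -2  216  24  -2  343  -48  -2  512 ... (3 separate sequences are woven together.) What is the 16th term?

Split by position mod 3: positions 1, 4, 7, … form one track, and each other residue class forms its own.
Stream A: -3, 6, -12, 24, -48 — geometric with ratio -2.
Stream B: -2, -2, -2, -2, -2 — the constant sequence -2.
Stream C: 64, 125, 216, 343, 512 — consecutive cubes n³ from n = 4.
The 16th slot belongs to stream A; its 6th term is 96.

96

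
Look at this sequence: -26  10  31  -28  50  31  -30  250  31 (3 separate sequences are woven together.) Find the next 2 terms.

Split by position mod 3 into 3 tracks.
Track A: -26, -28, -30 — arithmetic, step −2.
Track B: 10, 50, 250 — geometric with ratio 5.
Track C: 31, 31, 31 — the constant sequence 31.
The 10th slot belongs to track A; its 4th term is -32.
The 11th slot belongs to track B; its 4th term is 1250.

-32, 1250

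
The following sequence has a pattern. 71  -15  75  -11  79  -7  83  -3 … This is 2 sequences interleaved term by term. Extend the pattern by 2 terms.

The terms cycle through 2 interleaved subsequences.
Subsequence A = 71, 75, 79, 83: linear: a_n = 67 + 4·n.
Subsequence B = -15, -11, -7, -3: arithmetic with common difference +4.
Term 9 comes from subsequence A (its 5th entry): 87.
Position 10 falls in subsequence B as its term 5, giving 1.

87, 1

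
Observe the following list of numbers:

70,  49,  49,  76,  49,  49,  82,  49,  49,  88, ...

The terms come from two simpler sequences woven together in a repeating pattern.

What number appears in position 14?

Positions follow the repeating pattern ABB; grouping by letter gives 2 tracks.
Track A = 70, 76, 82, 88: linear: a_n = 64 + 6·n.
Track B = 49, 49, 49, 49, 49, 49: constant 49.
Position 14 → track B, term 9 = 49.

49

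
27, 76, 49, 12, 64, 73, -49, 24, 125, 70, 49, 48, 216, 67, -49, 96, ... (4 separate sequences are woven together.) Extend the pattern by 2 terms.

The terms cycle through 4 interleaved subsequences.
Stream A = 27, 64, 125, 216: consecutive cubes n³ from n = 3.
Stream B = 76, 73, 70, 67: arithmetic, step −3.
Stream C = 49, -49, 49, -49: alternating ±49.
Stream D = 12, 24, 48, 96: geometric, ×2 each step.
Position 17 → stream A, term 5 = 343.
The 18th slot belongs to stream B; its 5th term is 64.

343, 64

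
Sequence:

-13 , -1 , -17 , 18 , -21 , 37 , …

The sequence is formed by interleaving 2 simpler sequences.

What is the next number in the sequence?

Split by position mod 2 into 2 tracks.
Track A: -13, -17, -21 — subtracting 4 each time.
Track B: -1, 18, 37 — arithmetic with common difference +19.
The 7th slot belongs to track A; its 4th term is -25.

-25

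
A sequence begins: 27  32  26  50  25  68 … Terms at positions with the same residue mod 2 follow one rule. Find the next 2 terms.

Taking every 2nd term gives 2 separate tracks.
Track A: 27, 26, 25 — subtracting 1 each time.
Track B: 32, 50, 68 — adding 18 each time.
Term 7 comes from track A (its 4th entry): 24.
Position 8 → track B, term 4 = 86.

24, 86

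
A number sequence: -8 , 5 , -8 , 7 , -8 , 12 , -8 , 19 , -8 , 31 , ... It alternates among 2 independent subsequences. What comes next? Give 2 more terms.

-8, 50

Split by position mod 2 into 2 tracks.
Subsequence A: -8, -8, -8, -8, -8 — constant -8.
Subsequence B: 5, 7, 12, 19, 31 — a Fibonacci-like recurrence a_n = a_{n-1} + a_{n-2}.
Term 11 comes from subsequence A (its 6th entry): -8.
Position 12 falls in subsequence B as its term 6, giving 50.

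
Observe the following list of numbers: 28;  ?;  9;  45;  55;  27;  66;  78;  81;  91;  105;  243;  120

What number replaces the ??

The slot pattern repeats as AAB (period 3), so there are 2 interleaved tracks.
Track A: 28, ?, 45, 55, 66, 78, 91, 105, 120 (the triangular numbers T_7, T_8, …).
Track B: 9, 27, 81, 243 (powers of 3).
Filling track A at index 2 by its rule yields 36.

36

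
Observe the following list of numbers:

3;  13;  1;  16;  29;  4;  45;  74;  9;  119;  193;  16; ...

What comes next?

Positions follow the repeating pattern AAB; grouping by letter gives 2 tracks.
Track A: 3, 13, 16, 29, 45, 74, 119, 193 (each term equals the sum of the previous two).
Track B: 1, 4, 9, 16 (consecutive squares n² from n = 1).
Term 13 comes from track A (its 9th entry): 312.

312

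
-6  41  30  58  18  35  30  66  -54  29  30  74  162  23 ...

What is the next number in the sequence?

Split by position mod 4: positions 1, 5, 9, … form one track, and each other residue class forms its own.
Track A is -6, 18, -54, 162, which is multiplying by -3 each time.
Track B is 41, 35, 29, 23, which is arithmetic with common difference −6.
Track C is 30, 30, 30, which is the constant sequence 30.
Track D is 58, 66, 74, which is adding 8 each time.
Term 15 comes from track C (its 4th entry): 30.

30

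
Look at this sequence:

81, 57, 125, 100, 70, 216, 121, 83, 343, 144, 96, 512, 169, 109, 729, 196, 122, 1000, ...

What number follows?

225

The terms cycle through 3 interleaved subsequences.
Track A: 81, 100, 121, 144, 169, 196. Perfect squares starting at 9².
Track B: 57, 70, 83, 96, 109, 122. Arithmetic with common difference +13.
Track C: 125, 216, 343, 512, 729, 1000. Consecutive cubes n³ from n = 5.
Position 19 → track A, term 7 = 225.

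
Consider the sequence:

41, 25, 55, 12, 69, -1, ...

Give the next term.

Positions 1, 3, 5, … form one subsequence and positions 2, 4, 6, … form another.
Track A: 41, 55, 69 — adding 14 each time.
Track B: 25, 12, -1 — subtracting 13 each time.
Term 7 comes from track A (its 4th entry): 83.

83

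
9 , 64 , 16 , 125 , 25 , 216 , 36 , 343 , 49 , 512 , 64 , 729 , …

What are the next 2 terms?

Positions 1, 3, 5, … form one subsequence and positions 2, 4, 6, … form another.
Track A: 9, 16, 25, 36, 49, 64 (consecutive squares n² from n = 3).
Track B: 64, 125, 216, 343, 512, 729 (perfect cubes starting at 4³).
Term 13 comes from track A (its 7th entry): 81.
Term 14 comes from track B (its 7th entry): 1000.

81, 1000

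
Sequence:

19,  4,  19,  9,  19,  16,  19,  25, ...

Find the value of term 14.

64

Positions 1, 3, 5, … form one subsequence and positions 2, 4, 6, … form another.
Stream A = 19, 19, 19, 19: constant 19.
Stream B = 4, 9, 16, 25: perfect squares starting at 2².
The 14th slot belongs to stream B; its 7th term is 64.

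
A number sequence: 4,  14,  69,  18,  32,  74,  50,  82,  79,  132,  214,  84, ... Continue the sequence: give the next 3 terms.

346, 560, 89

The slot pattern repeats as AAB (period 3), so there are 2 interleaved tracks.
Track A is 4, 14, 18, 32, 50, 82, 132, 214, which is a Fibonacci-like recurrence a_n = a_{n-1} + a_{n-2}.
Track B is 69, 74, 79, 84, which is arithmetic with common difference +5.
Position 13 falls in track A as its term 9, giving 346.
The 14th slot belongs to track A; its 10th term is 560.
The 15th slot belongs to track B; its 5th term is 89.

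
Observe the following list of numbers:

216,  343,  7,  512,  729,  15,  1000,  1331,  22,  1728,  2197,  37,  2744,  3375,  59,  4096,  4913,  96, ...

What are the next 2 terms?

5832, 6859

Reading positions in blocks of 3 reveals the pattern AAB — 2 tracks woven together.
Track A: 216, 343, 512, 729, 1000, 1331, 1728, 2197, 2744, 3375, 4096, 4913. The cubes 6³, 7³, 8³, ….
Track B: 7, 15, 22, 37, 59, 96. Each term equals the sum of the previous two.
Position 19 → track A, term 13 = 5832.
Term 20 comes from track A (its 14th entry): 6859.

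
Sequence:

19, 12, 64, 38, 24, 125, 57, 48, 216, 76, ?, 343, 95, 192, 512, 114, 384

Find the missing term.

Split by position mod 3: positions 1, 4, 7, … form one track, and each other residue class forms its own.
Track A = 19, 38, 57, 76, 95, 114: arithmetic with common difference +19.
Track B = 12, 24, 48, ?, 192, 384: a geometric progression (common ratio 2).
Track C = 64, 125, 216, 343, 512: the cubes 4³, 5³, 6³, ….
Filling track B at index 4 by its rule yields 96.

96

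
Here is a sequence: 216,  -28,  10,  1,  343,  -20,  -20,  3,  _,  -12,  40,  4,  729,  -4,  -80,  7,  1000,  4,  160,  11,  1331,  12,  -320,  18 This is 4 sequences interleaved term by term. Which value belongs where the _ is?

512

The terms cycle through 4 interleaved subsequences.
Track A is 216, 343, ?, 729, 1000, 1331, which is consecutive cubes n³ from n = 6.
Track B is -28, -20, -12, -4, 4, 12, which is adding 8 each time.
Track C is 10, -20, 40, -80, 160, -320, which is a geometric progression (common ratio -2).
Track D is 1, 3, 4, 7, 11, 18, which is each term equals the sum of the previous two.
Track A's pattern makes the blank 512.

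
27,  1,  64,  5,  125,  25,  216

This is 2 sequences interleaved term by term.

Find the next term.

Split by position mod 2 into 2 tracks.
Stream A = 27, 64, 125, 216: the cubes 3³, 4³, 5³, ….
Stream B = 1, 5, 25: powers of 5.
Position 8 falls in stream B as its term 4, giving 125.

125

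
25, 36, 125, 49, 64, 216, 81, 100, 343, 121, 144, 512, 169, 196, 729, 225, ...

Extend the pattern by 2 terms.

Reading positions in blocks of 3 reveals the pattern AAB — 2 tracks woven together.
Subsequence A is 25, 36, 49, 64, 81, 100, 121, 144, 169, 196, 225, which is the squares 5², 6², 7², ….
Subsequence B is 125, 216, 343, 512, 729, which is the cubes 5³, 6³, 7³, ….
The 17th slot belongs to subsequence A; its 12th term is 256.
Position 18 falls in subsequence B as its term 6, giving 1000.

256, 1000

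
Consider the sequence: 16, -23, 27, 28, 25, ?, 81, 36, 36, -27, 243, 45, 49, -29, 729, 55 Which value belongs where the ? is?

The terms cycle through 4 interleaved subsequences.
Stream A: 16, 25, 36, 49. The squares 4², 5², 6², ….
Stream B: -23, ?, -27, -29. Linear: a_n = -21 − 2·n.
Stream C: 27, 81, 243, 729. Successive powers of 3.
Stream D: 28, 36, 45, 55. Triangular numbers n(n+1)/2 for n = 7, 8, ….
So the missing entry in stream B is -25.

-25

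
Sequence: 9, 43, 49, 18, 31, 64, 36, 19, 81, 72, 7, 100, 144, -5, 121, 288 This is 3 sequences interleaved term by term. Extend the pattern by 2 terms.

The terms cycle through 3 interleaved subsequences.
Stream A = 9, 18, 36, 72, 144, 288: geometric, ×2 each step.
Stream B = 43, 31, 19, 7, -5: arithmetic, step −12.
Stream C = 49, 64, 81, 100, 121: the squares 7², 8², 9², ….
The 17th slot belongs to stream B; its 6th term is -17.
Term 18 comes from stream C (its 6th entry): 144.

-17, 144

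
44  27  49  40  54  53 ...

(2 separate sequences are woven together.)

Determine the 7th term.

59

Taking every 2nd term gives 2 separate tracks.
Track A: 44, 49, 54 (adding 5 each time).
Track B: 27, 40, 53 (arithmetic with common difference +13).
Term 7 comes from track A (its 4th entry): 59.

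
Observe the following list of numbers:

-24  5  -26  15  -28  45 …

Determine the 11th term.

Taking every 2nd term gives 2 separate tracks.
Stream A: -24, -26, -28 — linear: a_n = -22 − 2·n.
Stream B: 5, 15, 45 — geometric, ×3 each step.
The 11th slot belongs to stream A; its 6th term is -34.

-34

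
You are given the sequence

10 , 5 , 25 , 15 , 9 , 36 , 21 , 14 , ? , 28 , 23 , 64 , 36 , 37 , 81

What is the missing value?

Split by position mod 3 into 3 tracks.
Stream A: 10, 15, 21, 28, 36 (the triangular numbers T_4, T_5, …).
Stream B: 5, 9, 14, 23, 37 (each term equals the sum of the previous two).
Stream C: 25, 36, ?, 64, 81 (consecutive squares n² from n = 5).
The gap is stream C's term 3; the rule gives 49.

49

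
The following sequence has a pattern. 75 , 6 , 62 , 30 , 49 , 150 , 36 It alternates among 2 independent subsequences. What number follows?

Taking every 2nd term gives 2 separate tracks.
Subsequence A: 75, 62, 49, 36 (linear: a_n = 88 − 13·n).
Subsequence B: 6, 30, 150 (geometric, ×5 each step).
Term 8 comes from subsequence B (its 4th entry): 750.

750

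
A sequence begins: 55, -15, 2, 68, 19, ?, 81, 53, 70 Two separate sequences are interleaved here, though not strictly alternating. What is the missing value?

Reading positions in blocks of 3 reveals the pattern ABB — 2 tracks woven together.
Track A is 55, 68, 81, which is arithmetic, step +13.
Track B is -15, 2, 19, ?, 53, 70, which is arithmetic with common difference +17.
The gap is track B's term 4; the rule gives 36.

36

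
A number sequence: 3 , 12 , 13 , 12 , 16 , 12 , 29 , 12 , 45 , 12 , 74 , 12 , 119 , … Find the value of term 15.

Taking every 2nd term gives 2 separate tracks.
Track A: 3, 13, 16, 29, 45, 74, 119 — a Fibonacci-like recurrence a_n = a_{n-1} + a_{n-2}.
Track B: 12, 12, 12, 12, 12, 12 — the constant sequence 12.
Term 15 comes from track A (its 8th entry): 193.

193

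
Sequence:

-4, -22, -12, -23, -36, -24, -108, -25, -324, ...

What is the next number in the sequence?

-26

Split by position mod 2 into 2 tracks.
Stream A = -4, -12, -36, -108, -324: multiplying by 3 each time.
Stream B = -22, -23, -24, -25: arithmetic, step −1.
The 10th slot belongs to stream B; its 5th term is -26.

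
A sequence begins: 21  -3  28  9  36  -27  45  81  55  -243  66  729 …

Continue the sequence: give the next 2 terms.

Split by position mod 2 into 2 tracks.
Track A is 21, 28, 36, 45, 55, 66, which is triangular numbers starting at T_6.
Track B is -3, 9, -27, 81, -243, 729, which is a geometric progression (common ratio -3).
Position 13 → track A, term 7 = 78.
Term 14 comes from track B (its 7th entry): -2187.

78, -2187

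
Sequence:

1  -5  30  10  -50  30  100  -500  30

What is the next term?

1000

Read the sequence 3 terms at a time; column i is its own pattern.
Track A: 1, 10, 100 — powers of 10.
Track B: -5, -50, -500 — a geometric progression (common ratio 10).
Track C: 30, 30, 30 — constant 30.
Position 10 → track A, term 4 = 1000.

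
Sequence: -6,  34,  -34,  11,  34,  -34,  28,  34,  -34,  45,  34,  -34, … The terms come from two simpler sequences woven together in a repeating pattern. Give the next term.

62

Positions follow the repeating pattern ABB; grouping by letter gives 2 tracks.
Subsequence A = -6, 11, 28, 45: adding 17 each time.
Subsequence B = 34, -34, 34, -34, 34, -34, 34, -34: alternating ±34.
The 13th slot belongs to subsequence A; its 5th term is 62.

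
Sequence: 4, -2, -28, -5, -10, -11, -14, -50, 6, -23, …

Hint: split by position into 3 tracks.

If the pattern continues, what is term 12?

23

Split by position mod 3 into 3 tracks.
Track A = 4, -5, -14, -23: linear: a_n = 13 − 9·n.
Track B = -2, -10, -50: a geometric progression (common ratio 5).
Track C = -28, -11, 6: arithmetic with common difference +17.
Term 12 comes from track C (its 4th entry): 23.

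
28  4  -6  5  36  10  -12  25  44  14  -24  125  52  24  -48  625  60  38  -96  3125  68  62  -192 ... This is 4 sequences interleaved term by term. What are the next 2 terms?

Taking every 4th term gives 4 separate tracks.
Subsequence A: 28, 36, 44, 52, 60, 68 (linear: a_n = 20 + 8·n).
Subsequence B: 4, 10, 14, 24, 38, 62 (a Fibonacci-like recurrence a_n = a_{n-1} + a_{n-2}).
Subsequence C: -6, -12, -24, -48, -96, -192 (multiplying by 2 each time).
Subsequence D: 5, 25, 125, 625, 3125 (powers 5^1, 5^2, 5^3, …).
Term 24 comes from subsequence D (its 6th entry): 15625.
Position 25 falls in subsequence A as its term 7, giving 76.

15625, 76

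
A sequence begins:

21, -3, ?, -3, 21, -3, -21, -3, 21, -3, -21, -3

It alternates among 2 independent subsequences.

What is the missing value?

Split by position mod 2 into 2 tracks.
Stream A: 21, ?, 21, -21, 21, -21 — alternating ±21.
Stream B: -3, -3, -3, -3, -3, -3 — the constant sequence -3.
So the missing entry in stream A is -21.

-21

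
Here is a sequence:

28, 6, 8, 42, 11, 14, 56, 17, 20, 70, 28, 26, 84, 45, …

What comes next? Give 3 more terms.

Split by position mod 3: positions 1, 4, 7, … form one track, and each other residue class forms its own.
Track A is 28, 42, 56, 70, 84, which is linear: a_n = 14 + 14·n.
Track B is 6, 11, 17, 28, 45, which is a Fibonacci-like recurrence a_n = a_{n-1} + a_{n-2}.
Track C is 8, 14, 20, 26, which is arithmetic, step +6.
The 15th slot belongs to track C; its 5th term is 32.
Term 16 comes from track A (its 6th entry): 98.
Term 17 comes from track B (its 6th entry): 73.

32, 98, 73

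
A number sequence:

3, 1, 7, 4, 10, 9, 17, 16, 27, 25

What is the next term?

Taking every 2nd term gives 2 separate tracks.
Subsequence A: 3, 7, 10, 17, 27 — Fibonacci-style (each term is the sum of the two before it).
Subsequence B: 1, 4, 9, 16, 25 — perfect squares starting at 1².
Position 11 falls in subsequence A as its term 6, giving 44.

44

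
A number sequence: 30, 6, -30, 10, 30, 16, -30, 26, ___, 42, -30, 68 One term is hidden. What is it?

30

Positions 1, 3, 5, … form one subsequence and positions 2, 4, 6, … form another.
Track A = 30, -30, 30, -30, ?, -30: the oscillation 30·(−1)^(n+1).
Track B = 6, 10, 16, 26, 42, 68: a Fibonacci-like recurrence a_n = a_{n-1} + a_{n-2}.
So the missing entry in track A is 30.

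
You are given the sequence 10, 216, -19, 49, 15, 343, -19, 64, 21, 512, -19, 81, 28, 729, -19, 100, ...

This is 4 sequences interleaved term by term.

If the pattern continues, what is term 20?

121

Split by position mod 4: positions 1, 5, 9, … form one track, and each other residue class forms its own.
Subsequence A = 10, 15, 21, 28: the triangular numbers T_4, T_5, ….
Subsequence B = 216, 343, 512, 729: consecutive cubes n³ from n = 6.
Subsequence C = -19, -19, -19, -19: always -19.
Subsequence D = 49, 64, 81, 100: the squares 7², 8², 9², ….
Position 20 → subsequence D, term 5 = 121.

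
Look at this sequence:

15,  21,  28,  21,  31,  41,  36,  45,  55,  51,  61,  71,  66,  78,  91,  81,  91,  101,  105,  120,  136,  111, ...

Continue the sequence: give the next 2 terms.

Positions follow the repeating pattern AAABBB; grouping by letter gives 2 tracks.
Track A: 15, 21, 28, 36, 45, 55, 66, 78, 91, 105, 120, 136 (triangular numbers n(n+1)/2 for n = 5, 6, …).
Track B: 21, 31, 41, 51, 61, 71, 81, 91, 101, 111 (linear: a_n = 11 + 10·n).
Position 23 falls in track B as its term 11, giving 121.
Term 24 comes from track B (its 12th entry): 131.

121, 131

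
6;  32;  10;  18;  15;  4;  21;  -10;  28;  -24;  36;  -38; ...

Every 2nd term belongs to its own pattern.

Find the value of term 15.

55

Split by position mod 2 into 2 tracks.
Subsequence A: 6, 10, 15, 21, 28, 36 — triangular numbers n(n+1)/2 for n = 3, 4, ….
Subsequence B: 32, 18, 4, -10, -24, -38 — subtracting 14 each time.
Position 15 → subsequence A, term 8 = 55.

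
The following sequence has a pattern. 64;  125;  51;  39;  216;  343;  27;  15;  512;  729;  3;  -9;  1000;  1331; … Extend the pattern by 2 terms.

-21, -33

Positions follow the repeating pattern AABB; grouping by letter gives 2 tracks.
Subsequence A: 64, 125, 216, 343, 512, 729, 1000, 1331 (perfect cubes starting at 4³).
Subsequence B: 51, 39, 27, 15, 3, -9 (arithmetic with common difference −12).
Term 15 comes from subsequence B (its 7th entry): -21.
The 16th slot belongs to subsequence B; its 8th term is -33.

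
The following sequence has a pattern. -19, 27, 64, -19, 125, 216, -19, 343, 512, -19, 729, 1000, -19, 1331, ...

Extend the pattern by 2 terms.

1728, -19

Positions follow the repeating pattern ABB; grouping by letter gives 2 tracks.
Track A = -19, -19, -19, -19, -19: the constant sequence -19.
Track B = 27, 64, 125, 216, 343, 512, 729, 1000, 1331: perfect cubes starting at 3³.
Term 15 comes from track B (its 10th entry): 1728.
Position 16 falls in track A as its term 6, giving -19.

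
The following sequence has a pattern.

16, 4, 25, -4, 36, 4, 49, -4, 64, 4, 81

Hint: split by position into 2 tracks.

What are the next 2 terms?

Odd-indexed and even-indexed terms follow separate rules.
Subsequence A = 16, 25, 36, 49, 64, 81: the squares 4², 5², 6², ….
Subsequence B = 4, -4, 4, -4, 4: alternating ±4.
Position 12 falls in subsequence B as its term 6, giving -4.
Term 13 comes from subsequence A (its 7th entry): 100.

-4, 100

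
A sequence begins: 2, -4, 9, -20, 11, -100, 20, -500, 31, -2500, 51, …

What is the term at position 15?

Taking every 2nd term gives 2 separate tracks.
Stream A: 2, 9, 11, 20, 31, 51 — each term equals the sum of the previous two.
Stream B: -4, -20, -100, -500, -2500 — geometric with ratio 5.
The 15th slot belongs to stream A; its 8th term is 133.

133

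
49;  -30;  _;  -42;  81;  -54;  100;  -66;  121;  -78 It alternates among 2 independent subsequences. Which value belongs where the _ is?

64

Odd-indexed and even-indexed terms follow separate rules.
Track A: 49, ?, 81, 100, 121. Perfect squares starting at 7².
Track B: -30, -42, -54, -66, -78. Linear: a_n = -18 − 12·n.
So the missing entry in track A is 64.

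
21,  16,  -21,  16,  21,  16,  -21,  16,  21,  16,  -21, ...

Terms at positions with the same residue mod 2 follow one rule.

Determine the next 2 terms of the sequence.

16, 21

Split by position mod 2 into 2 tracks.
Subsequence A: 21, -21, 21, -21, 21, -21 (the oscillation 21·(−1)^(n+1)).
Subsequence B: 16, 16, 16, 16, 16 (constant 16).
Position 12 falls in subsequence B as its term 6, giving 16.
Position 13 → subsequence A, term 7 = 21.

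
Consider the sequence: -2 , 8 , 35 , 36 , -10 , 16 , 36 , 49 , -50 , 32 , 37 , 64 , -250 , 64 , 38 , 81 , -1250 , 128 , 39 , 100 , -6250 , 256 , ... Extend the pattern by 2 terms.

40, 121

Taking every 4th term gives 4 separate tracks.
Subsequence A: -2, -10, -50, -250, -1250, -6250 (geometric with ratio 5).
Subsequence B: 8, 16, 32, 64, 128, 256 (powers of 2).
Subsequence C: 35, 36, 37, 38, 39 (arithmetic, step +1).
Subsequence D: 36, 49, 64, 81, 100 (consecutive squares n² from n = 6).
Position 23 → subsequence C, term 6 = 40.
The 24th slot belongs to subsequence D; its 6th term is 121.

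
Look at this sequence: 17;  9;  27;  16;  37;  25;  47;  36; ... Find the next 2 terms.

Taking every 2nd term gives 2 separate tracks.
Track A: 17, 27, 37, 47. Linear: a_n = 7 + 10·n.
Track B: 9, 16, 25, 36. Consecutive squares n² from n = 3.
The 9th slot belongs to track A; its 5th term is 57.
Position 10 falls in track B as its term 5, giving 49.

57, 49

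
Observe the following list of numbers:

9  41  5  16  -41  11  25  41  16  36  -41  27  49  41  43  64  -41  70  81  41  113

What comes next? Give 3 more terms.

Read the sequence 3 terms at a time; column i is its own pattern.
Stream A: 9, 16, 25, 36, 49, 64, 81 — perfect squares starting at 3².
Stream B: 41, -41, 41, -41, 41, -41, 41 — the oscillation 41·(−1)^(n+1).
Stream C: 5, 11, 16, 27, 43, 70, 113 — Fibonacci-style (each term is the sum of the two before it).
Term 22 comes from stream A (its 8th entry): 100.
Position 23 → stream B, term 8 = -41.
Position 24 falls in stream C as its term 8, giving 183.

100, -41, 183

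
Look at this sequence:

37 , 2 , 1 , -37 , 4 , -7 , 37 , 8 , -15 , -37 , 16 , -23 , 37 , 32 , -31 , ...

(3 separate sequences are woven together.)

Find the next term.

Split by position mod 3: positions 1, 4, 7, … form one track, and each other residue class forms its own.
Track A: 37, -37, 37, -37, 37 (the oscillation 37·(−1)^(n+1)).
Track B: 2, 4, 8, 16, 32 (successive powers of 2).
Track C: 1, -7, -15, -23, -31 (linear: a_n = 9 − 8·n).
Position 16 falls in track A as its term 6, giving -37.

-37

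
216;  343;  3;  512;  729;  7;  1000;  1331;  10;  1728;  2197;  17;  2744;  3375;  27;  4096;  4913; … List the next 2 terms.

Reading positions in blocks of 3 reveals the pattern AAB — 2 tracks woven together.
Track A is 216, 343, 512, 729, 1000, 1331, 1728, 2197, 2744, 3375, 4096, 4913, which is the cubes 6³, 7³, 8³, ….
Track B is 3, 7, 10, 17, 27, which is Fibonacci-style (each term is the sum of the two before it).
The 18th slot belongs to track B; its 6th term is 44.
The 19th slot belongs to track A; its 13th term is 5832.

44, 5832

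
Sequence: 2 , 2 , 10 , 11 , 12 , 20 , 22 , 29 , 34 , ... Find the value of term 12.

47

Positions 1, 3, 5, … form one subsequence and positions 2, 4, 6, … form another.
Subsequence A is 2, 10, 12, 22, 34, which is each term equals the sum of the previous two.
Subsequence B is 2, 11, 20, 29, which is adding 9 each time.
Position 12 → subsequence B, term 6 = 47.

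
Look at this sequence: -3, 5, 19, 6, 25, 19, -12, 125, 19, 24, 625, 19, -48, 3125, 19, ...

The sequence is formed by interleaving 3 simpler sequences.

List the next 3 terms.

96, 15625, 19

Read the sequence 3 terms at a time; column i is its own pattern.
Subsequence A: -3, 6, -12, 24, -48. A geometric progression (common ratio -2).
Subsequence B: 5, 25, 125, 625, 3125. Successive powers of 5.
Subsequence C: 19, 19, 19, 19, 19. The constant sequence 19.
The 16th slot belongs to subsequence A; its 6th term is 96.
The 17th slot belongs to subsequence B; its 6th term is 15625.
Position 18 falls in subsequence C as its term 6, giving 19.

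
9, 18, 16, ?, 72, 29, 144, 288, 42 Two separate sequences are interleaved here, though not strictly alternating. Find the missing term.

Reading positions in blocks of 3 reveals the pattern AAB — 2 tracks woven together.
Track A: 9, 18, ?, 72, 144, 288. Geometric, ×2 each step.
Track B: 16, 29, 42. Adding 13 each time.
Track A's pattern makes the blank 36.

36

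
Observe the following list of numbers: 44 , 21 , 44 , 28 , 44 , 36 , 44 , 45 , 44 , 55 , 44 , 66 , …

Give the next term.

44

Taking every 2nd term gives 2 separate tracks.
Stream A is 44, 44, 44, 44, 44, 44, which is the constant sequence 44.
Stream B is 21, 28, 36, 45, 55, 66, which is the triangular numbers T_6, T_7, ….
Term 13 comes from stream A (its 7th entry): 44.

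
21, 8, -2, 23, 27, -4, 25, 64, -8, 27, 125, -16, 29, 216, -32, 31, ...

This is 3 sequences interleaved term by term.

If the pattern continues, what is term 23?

Read the sequence 3 terms at a time; column i is its own pattern.
Stream A: 21, 23, 25, 27, 29, 31 (linear: a_n = 19 + 2·n).
Stream B: 8, 27, 64, 125, 216 (consecutive cubes n³ from n = 2).
Stream C: -2, -4, -8, -16, -32 (geometric, ×2 each step).
Position 23 → stream B, term 8 = 729.

729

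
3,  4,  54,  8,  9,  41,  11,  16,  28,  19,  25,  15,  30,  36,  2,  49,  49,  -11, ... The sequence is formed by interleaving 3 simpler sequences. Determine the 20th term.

64

Split by position mod 3: positions 1, 4, 7, … form one track, and each other residue class forms its own.
Subsequence A is 3, 8, 11, 19, 30, 49, which is Fibonacci-style (each term is the sum of the two before it).
Subsequence B is 4, 9, 16, 25, 36, 49, which is the squares 2², 3², 4², ….
Subsequence C is 54, 41, 28, 15, 2, -11, which is arithmetic, step −13.
The 20th slot belongs to subsequence B; its 7th term is 64.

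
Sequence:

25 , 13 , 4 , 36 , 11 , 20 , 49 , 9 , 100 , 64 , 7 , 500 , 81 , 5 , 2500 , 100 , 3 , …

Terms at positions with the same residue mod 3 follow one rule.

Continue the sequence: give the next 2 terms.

The terms cycle through 3 interleaved subsequences.
Track A: 25, 36, 49, 64, 81, 100 (consecutive squares n² from n = 5).
Track B: 13, 11, 9, 7, 5, 3 (arithmetic with common difference −2).
Track C: 4, 20, 100, 500, 2500 (multiplying by 5 each time).
Position 18 → track C, term 6 = 12500.
Position 19 → track A, term 7 = 121.

12500, 121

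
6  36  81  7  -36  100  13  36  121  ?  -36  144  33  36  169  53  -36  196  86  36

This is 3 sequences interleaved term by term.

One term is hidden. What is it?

20

Taking every 3rd term gives 3 separate tracks.
Stream A: 6, 7, 13, ?, 33, 53, 86 (Fibonacci-style (each term is the sum of the two before it)).
Stream B: 36, -36, 36, -36, 36, -36, 36 (alternating ±36).
Stream C: 81, 100, 121, 144, 169, 196 (perfect squares starting at 9²).
So the missing entry in stream A is 20.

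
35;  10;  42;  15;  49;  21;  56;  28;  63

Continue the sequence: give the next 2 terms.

36, 70

Split by position mod 2 into 2 tracks.
Track A = 35, 42, 49, 56, 63: adding 7 each time.
Track B = 10, 15, 21, 28: triangular numbers n(n+1)/2 for n = 4, 5, ….
Term 10 comes from track B (its 5th entry): 36.
The 11th slot belongs to track A; its 6th term is 70.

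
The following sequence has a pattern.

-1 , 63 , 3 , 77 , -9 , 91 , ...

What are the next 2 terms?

27, 105

Split by position mod 2 into 2 tracks.
Track A = -1, 3, -9: multiplying by -3 each time.
Track B = 63, 77, 91: linear: a_n = 49 + 14·n.
Position 7 falls in track A as its term 4, giving 27.
Position 8 → track B, term 4 = 105.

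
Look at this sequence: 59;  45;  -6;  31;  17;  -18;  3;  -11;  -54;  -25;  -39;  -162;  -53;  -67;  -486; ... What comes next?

The slot pattern repeats as AAB (period 3), so there are 2 interleaved tracks.
Track A is 59, 45, 31, 17, 3, -11, -25, -39, -53, -67, which is linear: a_n = 73 − 14·n.
Track B is -6, -18, -54, -162, -486, which is geometric with ratio 3.
The 16th slot belongs to track A; its 11th term is -81.

-81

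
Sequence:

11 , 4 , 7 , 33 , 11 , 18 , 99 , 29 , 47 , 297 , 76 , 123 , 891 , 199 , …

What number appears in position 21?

Positions follow the repeating pattern ABB; grouping by letter gives 2 tracks.
Stream A: 11, 33, 99, 297, 891 (geometric with ratio 3).
Stream B: 4, 7, 11, 18, 29, 47, 76, 123, 199 (a Fibonacci-like recurrence a_n = a_{n-1} + a_{n-2}).
The 21st slot belongs to stream B; its 14th term is 2207.

2207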